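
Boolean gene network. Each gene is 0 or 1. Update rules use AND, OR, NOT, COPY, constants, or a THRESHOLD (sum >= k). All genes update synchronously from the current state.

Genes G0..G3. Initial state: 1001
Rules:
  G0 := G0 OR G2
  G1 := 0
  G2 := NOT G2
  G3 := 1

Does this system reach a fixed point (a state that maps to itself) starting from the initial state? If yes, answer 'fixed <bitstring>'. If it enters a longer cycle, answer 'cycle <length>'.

Answer: cycle 2

Derivation:
Step 0: 1001
Step 1: G0=G0|G2=1|0=1 G1=0(const) G2=NOT G2=NOT 0=1 G3=1(const) -> 1011
Step 2: G0=G0|G2=1|1=1 G1=0(const) G2=NOT G2=NOT 1=0 G3=1(const) -> 1001
Cycle of length 2 starting at step 0 -> no fixed point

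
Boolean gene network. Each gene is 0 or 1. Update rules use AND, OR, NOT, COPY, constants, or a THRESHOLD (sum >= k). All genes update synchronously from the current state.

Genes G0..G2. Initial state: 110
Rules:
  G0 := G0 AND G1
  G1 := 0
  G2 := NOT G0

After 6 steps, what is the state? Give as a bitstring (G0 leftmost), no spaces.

Step 1: G0=G0&G1=1&1=1 G1=0(const) G2=NOT G0=NOT 1=0 -> 100
Step 2: G0=G0&G1=1&0=0 G1=0(const) G2=NOT G0=NOT 1=0 -> 000
Step 3: G0=G0&G1=0&0=0 G1=0(const) G2=NOT G0=NOT 0=1 -> 001
Step 4: G0=G0&G1=0&0=0 G1=0(const) G2=NOT G0=NOT 0=1 -> 001
Step 5: G0=G0&G1=0&0=0 G1=0(const) G2=NOT G0=NOT 0=1 -> 001
Step 6: G0=G0&G1=0&0=0 G1=0(const) G2=NOT G0=NOT 0=1 -> 001

001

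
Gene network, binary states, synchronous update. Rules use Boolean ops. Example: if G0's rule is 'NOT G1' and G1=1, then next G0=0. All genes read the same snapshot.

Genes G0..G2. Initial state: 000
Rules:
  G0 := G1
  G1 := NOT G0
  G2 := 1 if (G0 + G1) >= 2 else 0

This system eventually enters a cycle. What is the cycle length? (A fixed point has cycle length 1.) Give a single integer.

Answer: 4

Derivation:
Step 0: 000
Step 1: G0=G1=0 G1=NOT G0=NOT 0=1 G2=(0+0>=2)=0 -> 010
Step 2: G0=G1=1 G1=NOT G0=NOT 0=1 G2=(0+1>=2)=0 -> 110
Step 3: G0=G1=1 G1=NOT G0=NOT 1=0 G2=(1+1>=2)=1 -> 101
Step 4: G0=G1=0 G1=NOT G0=NOT 1=0 G2=(1+0>=2)=0 -> 000
State from step 4 equals state from step 0 -> cycle length 4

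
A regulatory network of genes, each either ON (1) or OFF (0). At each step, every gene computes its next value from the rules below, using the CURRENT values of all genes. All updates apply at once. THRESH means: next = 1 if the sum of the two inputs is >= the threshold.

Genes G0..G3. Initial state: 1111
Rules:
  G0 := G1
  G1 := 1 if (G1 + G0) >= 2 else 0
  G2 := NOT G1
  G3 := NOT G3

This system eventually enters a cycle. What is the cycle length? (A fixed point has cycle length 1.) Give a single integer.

Answer: 2

Derivation:
Step 0: 1111
Step 1: G0=G1=1 G1=(1+1>=2)=1 G2=NOT G1=NOT 1=0 G3=NOT G3=NOT 1=0 -> 1100
Step 2: G0=G1=1 G1=(1+1>=2)=1 G2=NOT G1=NOT 1=0 G3=NOT G3=NOT 0=1 -> 1101
Step 3: G0=G1=1 G1=(1+1>=2)=1 G2=NOT G1=NOT 1=0 G3=NOT G3=NOT 1=0 -> 1100
State from step 3 equals state from step 1 -> cycle length 2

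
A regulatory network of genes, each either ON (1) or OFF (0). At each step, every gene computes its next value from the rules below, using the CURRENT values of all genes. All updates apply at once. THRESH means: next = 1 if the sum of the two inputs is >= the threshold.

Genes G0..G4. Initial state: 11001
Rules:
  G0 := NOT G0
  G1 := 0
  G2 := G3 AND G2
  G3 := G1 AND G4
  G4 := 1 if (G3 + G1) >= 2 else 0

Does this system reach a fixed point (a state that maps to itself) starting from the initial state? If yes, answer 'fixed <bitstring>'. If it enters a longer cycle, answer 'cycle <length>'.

Answer: cycle 2

Derivation:
Step 0: 11001
Step 1: G0=NOT G0=NOT 1=0 G1=0(const) G2=G3&G2=0&0=0 G3=G1&G4=1&1=1 G4=(0+1>=2)=0 -> 00010
Step 2: G0=NOT G0=NOT 0=1 G1=0(const) G2=G3&G2=1&0=0 G3=G1&G4=0&0=0 G4=(1+0>=2)=0 -> 10000
Step 3: G0=NOT G0=NOT 1=0 G1=0(const) G2=G3&G2=0&0=0 G3=G1&G4=0&0=0 G4=(0+0>=2)=0 -> 00000
Step 4: G0=NOT G0=NOT 0=1 G1=0(const) G2=G3&G2=0&0=0 G3=G1&G4=0&0=0 G4=(0+0>=2)=0 -> 10000
Cycle of length 2 starting at step 2 -> no fixed point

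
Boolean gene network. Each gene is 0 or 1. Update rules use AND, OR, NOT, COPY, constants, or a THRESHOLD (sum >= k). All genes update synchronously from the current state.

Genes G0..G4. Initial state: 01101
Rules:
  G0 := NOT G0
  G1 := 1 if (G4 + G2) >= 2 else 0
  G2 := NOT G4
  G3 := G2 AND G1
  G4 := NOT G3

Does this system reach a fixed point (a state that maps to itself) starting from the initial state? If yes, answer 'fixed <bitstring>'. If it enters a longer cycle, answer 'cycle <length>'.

Step 0: 01101
Step 1: G0=NOT G0=NOT 0=1 G1=(1+1>=2)=1 G2=NOT G4=NOT 1=0 G3=G2&G1=1&1=1 G4=NOT G3=NOT 0=1 -> 11011
Step 2: G0=NOT G0=NOT 1=0 G1=(1+0>=2)=0 G2=NOT G4=NOT 1=0 G3=G2&G1=0&1=0 G4=NOT G3=NOT 1=0 -> 00000
Step 3: G0=NOT G0=NOT 0=1 G1=(0+0>=2)=0 G2=NOT G4=NOT 0=1 G3=G2&G1=0&0=0 G4=NOT G3=NOT 0=1 -> 10101
Step 4: G0=NOT G0=NOT 1=0 G1=(1+1>=2)=1 G2=NOT G4=NOT 1=0 G3=G2&G1=1&0=0 G4=NOT G3=NOT 0=1 -> 01001
Step 5: G0=NOT G0=NOT 0=1 G1=(1+0>=2)=0 G2=NOT G4=NOT 1=0 G3=G2&G1=0&1=0 G4=NOT G3=NOT 0=1 -> 10001
Step 6: G0=NOT G0=NOT 1=0 G1=(1+0>=2)=0 G2=NOT G4=NOT 1=0 G3=G2&G1=0&0=0 G4=NOT G3=NOT 0=1 -> 00001
Step 7: G0=NOT G0=NOT 0=1 G1=(1+0>=2)=0 G2=NOT G4=NOT 1=0 G3=G2&G1=0&0=0 G4=NOT G3=NOT 0=1 -> 10001
Cycle of length 2 starting at step 5 -> no fixed point

Answer: cycle 2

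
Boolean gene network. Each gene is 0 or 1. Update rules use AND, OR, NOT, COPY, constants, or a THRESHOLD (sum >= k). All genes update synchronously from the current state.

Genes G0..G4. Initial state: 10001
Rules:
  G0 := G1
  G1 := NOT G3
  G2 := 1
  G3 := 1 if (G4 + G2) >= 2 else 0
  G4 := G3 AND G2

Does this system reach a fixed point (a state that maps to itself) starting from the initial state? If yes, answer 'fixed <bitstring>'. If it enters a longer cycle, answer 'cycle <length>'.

Step 0: 10001
Step 1: G0=G1=0 G1=NOT G3=NOT 0=1 G2=1(const) G3=(1+0>=2)=0 G4=G3&G2=0&0=0 -> 01100
Step 2: G0=G1=1 G1=NOT G3=NOT 0=1 G2=1(const) G3=(0+1>=2)=0 G4=G3&G2=0&1=0 -> 11100
Step 3: G0=G1=1 G1=NOT G3=NOT 0=1 G2=1(const) G3=(0+1>=2)=0 G4=G3&G2=0&1=0 -> 11100
Fixed point reached at step 2: 11100

Answer: fixed 11100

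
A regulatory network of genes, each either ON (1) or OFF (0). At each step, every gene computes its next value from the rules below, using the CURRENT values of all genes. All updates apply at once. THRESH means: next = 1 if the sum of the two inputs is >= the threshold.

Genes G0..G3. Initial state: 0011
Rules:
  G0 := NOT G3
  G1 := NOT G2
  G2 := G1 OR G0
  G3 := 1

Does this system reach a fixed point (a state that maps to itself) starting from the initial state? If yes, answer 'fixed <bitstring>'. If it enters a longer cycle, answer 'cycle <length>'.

Step 0: 0011
Step 1: G0=NOT G3=NOT 1=0 G1=NOT G2=NOT 1=0 G2=G1|G0=0|0=0 G3=1(const) -> 0001
Step 2: G0=NOT G3=NOT 1=0 G1=NOT G2=NOT 0=1 G2=G1|G0=0|0=0 G3=1(const) -> 0101
Step 3: G0=NOT G3=NOT 1=0 G1=NOT G2=NOT 0=1 G2=G1|G0=1|0=1 G3=1(const) -> 0111
Step 4: G0=NOT G3=NOT 1=0 G1=NOT G2=NOT 1=0 G2=G1|G0=1|0=1 G3=1(const) -> 0011
Cycle of length 4 starting at step 0 -> no fixed point

Answer: cycle 4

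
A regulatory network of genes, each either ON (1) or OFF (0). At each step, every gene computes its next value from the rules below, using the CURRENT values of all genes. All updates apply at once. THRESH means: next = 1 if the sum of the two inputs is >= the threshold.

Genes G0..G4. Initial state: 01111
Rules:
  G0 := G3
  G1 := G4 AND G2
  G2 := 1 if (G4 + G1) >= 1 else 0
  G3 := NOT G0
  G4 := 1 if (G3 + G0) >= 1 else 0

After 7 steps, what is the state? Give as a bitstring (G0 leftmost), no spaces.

Step 1: G0=G3=1 G1=G4&G2=1&1=1 G2=(1+1>=1)=1 G3=NOT G0=NOT 0=1 G4=(1+0>=1)=1 -> 11111
Step 2: G0=G3=1 G1=G4&G2=1&1=1 G2=(1+1>=1)=1 G3=NOT G0=NOT 1=0 G4=(1+1>=1)=1 -> 11101
Step 3: G0=G3=0 G1=G4&G2=1&1=1 G2=(1+1>=1)=1 G3=NOT G0=NOT 1=0 G4=(0+1>=1)=1 -> 01101
Step 4: G0=G3=0 G1=G4&G2=1&1=1 G2=(1+1>=1)=1 G3=NOT G0=NOT 0=1 G4=(0+0>=1)=0 -> 01110
Step 5: G0=G3=1 G1=G4&G2=0&1=0 G2=(0+1>=1)=1 G3=NOT G0=NOT 0=1 G4=(1+0>=1)=1 -> 10111
Step 6: G0=G3=1 G1=G4&G2=1&1=1 G2=(1+0>=1)=1 G3=NOT G0=NOT 1=0 G4=(1+1>=1)=1 -> 11101
Step 7: G0=G3=0 G1=G4&G2=1&1=1 G2=(1+1>=1)=1 G3=NOT G0=NOT 1=0 G4=(0+1>=1)=1 -> 01101

01101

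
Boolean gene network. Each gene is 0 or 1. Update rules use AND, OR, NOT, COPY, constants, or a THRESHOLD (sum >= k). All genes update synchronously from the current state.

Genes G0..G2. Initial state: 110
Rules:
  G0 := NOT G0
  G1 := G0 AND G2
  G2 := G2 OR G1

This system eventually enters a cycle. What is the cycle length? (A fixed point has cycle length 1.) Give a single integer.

Answer: 2

Derivation:
Step 0: 110
Step 1: G0=NOT G0=NOT 1=0 G1=G0&G2=1&0=0 G2=G2|G1=0|1=1 -> 001
Step 2: G0=NOT G0=NOT 0=1 G1=G0&G2=0&1=0 G2=G2|G1=1|0=1 -> 101
Step 3: G0=NOT G0=NOT 1=0 G1=G0&G2=1&1=1 G2=G2|G1=1|0=1 -> 011
Step 4: G0=NOT G0=NOT 0=1 G1=G0&G2=0&1=0 G2=G2|G1=1|1=1 -> 101
State from step 4 equals state from step 2 -> cycle length 2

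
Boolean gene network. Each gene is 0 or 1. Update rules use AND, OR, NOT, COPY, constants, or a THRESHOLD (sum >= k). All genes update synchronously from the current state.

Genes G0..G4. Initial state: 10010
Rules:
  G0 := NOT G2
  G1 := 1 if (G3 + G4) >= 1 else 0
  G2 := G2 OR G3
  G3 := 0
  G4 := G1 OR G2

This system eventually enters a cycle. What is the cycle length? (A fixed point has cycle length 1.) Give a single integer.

Answer: 1

Derivation:
Step 0: 10010
Step 1: G0=NOT G2=NOT 0=1 G1=(1+0>=1)=1 G2=G2|G3=0|1=1 G3=0(const) G4=G1|G2=0|0=0 -> 11100
Step 2: G0=NOT G2=NOT 1=0 G1=(0+0>=1)=0 G2=G2|G3=1|0=1 G3=0(const) G4=G1|G2=1|1=1 -> 00101
Step 3: G0=NOT G2=NOT 1=0 G1=(0+1>=1)=1 G2=G2|G3=1|0=1 G3=0(const) G4=G1|G2=0|1=1 -> 01101
Step 4: G0=NOT G2=NOT 1=0 G1=(0+1>=1)=1 G2=G2|G3=1|0=1 G3=0(const) G4=G1|G2=1|1=1 -> 01101
State from step 4 equals state from step 3 -> cycle length 1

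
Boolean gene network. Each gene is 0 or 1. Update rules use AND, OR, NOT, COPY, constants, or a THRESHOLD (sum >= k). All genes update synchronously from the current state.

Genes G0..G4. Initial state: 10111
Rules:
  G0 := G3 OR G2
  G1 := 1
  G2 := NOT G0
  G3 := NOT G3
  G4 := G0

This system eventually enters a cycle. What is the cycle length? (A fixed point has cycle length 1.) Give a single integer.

Step 0: 10111
Step 1: G0=G3|G2=1|1=1 G1=1(const) G2=NOT G0=NOT 1=0 G3=NOT G3=NOT 1=0 G4=G0=1 -> 11001
Step 2: G0=G3|G2=0|0=0 G1=1(const) G2=NOT G0=NOT 1=0 G3=NOT G3=NOT 0=1 G4=G0=1 -> 01011
Step 3: G0=G3|G2=1|0=1 G1=1(const) G2=NOT G0=NOT 0=1 G3=NOT G3=NOT 1=0 G4=G0=0 -> 11100
Step 4: G0=G3|G2=0|1=1 G1=1(const) G2=NOT G0=NOT 1=0 G3=NOT G3=NOT 0=1 G4=G0=1 -> 11011
Step 5: G0=G3|G2=1|0=1 G1=1(const) G2=NOT G0=NOT 1=0 G3=NOT G3=NOT 1=0 G4=G0=1 -> 11001
State from step 5 equals state from step 1 -> cycle length 4

Answer: 4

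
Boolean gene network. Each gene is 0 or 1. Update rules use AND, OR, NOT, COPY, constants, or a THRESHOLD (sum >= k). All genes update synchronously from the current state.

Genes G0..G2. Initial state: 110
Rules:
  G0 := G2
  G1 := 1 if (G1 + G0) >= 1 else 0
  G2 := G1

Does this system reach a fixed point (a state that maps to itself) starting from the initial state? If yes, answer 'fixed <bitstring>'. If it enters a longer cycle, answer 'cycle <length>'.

Answer: fixed 111

Derivation:
Step 0: 110
Step 1: G0=G2=0 G1=(1+1>=1)=1 G2=G1=1 -> 011
Step 2: G0=G2=1 G1=(1+0>=1)=1 G2=G1=1 -> 111
Step 3: G0=G2=1 G1=(1+1>=1)=1 G2=G1=1 -> 111
Fixed point reached at step 2: 111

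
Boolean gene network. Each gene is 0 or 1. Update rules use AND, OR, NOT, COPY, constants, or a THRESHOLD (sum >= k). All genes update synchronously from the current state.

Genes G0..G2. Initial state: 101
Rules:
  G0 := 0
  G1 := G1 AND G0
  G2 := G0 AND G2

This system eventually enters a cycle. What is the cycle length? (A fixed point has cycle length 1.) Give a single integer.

Answer: 1

Derivation:
Step 0: 101
Step 1: G0=0(const) G1=G1&G0=0&1=0 G2=G0&G2=1&1=1 -> 001
Step 2: G0=0(const) G1=G1&G0=0&0=0 G2=G0&G2=0&1=0 -> 000
Step 3: G0=0(const) G1=G1&G0=0&0=0 G2=G0&G2=0&0=0 -> 000
State from step 3 equals state from step 2 -> cycle length 1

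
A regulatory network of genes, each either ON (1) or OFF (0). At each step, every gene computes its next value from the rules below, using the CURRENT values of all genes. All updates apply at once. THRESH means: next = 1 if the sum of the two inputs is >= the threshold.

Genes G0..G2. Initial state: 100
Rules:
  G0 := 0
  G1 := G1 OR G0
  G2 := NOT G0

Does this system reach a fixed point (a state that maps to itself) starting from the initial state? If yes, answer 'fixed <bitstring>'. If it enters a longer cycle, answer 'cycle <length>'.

Step 0: 100
Step 1: G0=0(const) G1=G1|G0=0|1=1 G2=NOT G0=NOT 1=0 -> 010
Step 2: G0=0(const) G1=G1|G0=1|0=1 G2=NOT G0=NOT 0=1 -> 011
Step 3: G0=0(const) G1=G1|G0=1|0=1 G2=NOT G0=NOT 0=1 -> 011
Fixed point reached at step 2: 011

Answer: fixed 011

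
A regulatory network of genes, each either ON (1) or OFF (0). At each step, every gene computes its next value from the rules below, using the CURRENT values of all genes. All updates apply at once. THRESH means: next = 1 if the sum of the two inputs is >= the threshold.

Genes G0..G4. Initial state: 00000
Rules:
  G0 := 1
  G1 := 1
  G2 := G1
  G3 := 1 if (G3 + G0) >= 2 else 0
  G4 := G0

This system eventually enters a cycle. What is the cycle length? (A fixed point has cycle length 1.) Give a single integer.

Answer: 1

Derivation:
Step 0: 00000
Step 1: G0=1(const) G1=1(const) G2=G1=0 G3=(0+0>=2)=0 G4=G0=0 -> 11000
Step 2: G0=1(const) G1=1(const) G2=G1=1 G3=(0+1>=2)=0 G4=G0=1 -> 11101
Step 3: G0=1(const) G1=1(const) G2=G1=1 G3=(0+1>=2)=0 G4=G0=1 -> 11101
State from step 3 equals state from step 2 -> cycle length 1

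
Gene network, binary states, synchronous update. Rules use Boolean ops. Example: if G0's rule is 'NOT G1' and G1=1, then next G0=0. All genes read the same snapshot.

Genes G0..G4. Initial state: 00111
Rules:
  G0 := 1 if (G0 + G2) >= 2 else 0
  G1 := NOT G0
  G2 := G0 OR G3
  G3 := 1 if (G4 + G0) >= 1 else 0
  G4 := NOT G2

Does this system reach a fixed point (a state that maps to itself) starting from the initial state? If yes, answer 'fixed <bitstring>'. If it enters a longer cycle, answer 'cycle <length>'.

Step 0: 00111
Step 1: G0=(0+1>=2)=0 G1=NOT G0=NOT 0=1 G2=G0|G3=0|1=1 G3=(1+0>=1)=1 G4=NOT G2=NOT 1=0 -> 01110
Step 2: G0=(0+1>=2)=0 G1=NOT G0=NOT 0=1 G2=G0|G3=0|1=1 G3=(0+0>=1)=0 G4=NOT G2=NOT 1=0 -> 01100
Step 3: G0=(0+1>=2)=0 G1=NOT G0=NOT 0=1 G2=G0|G3=0|0=0 G3=(0+0>=1)=0 G4=NOT G2=NOT 1=0 -> 01000
Step 4: G0=(0+0>=2)=0 G1=NOT G0=NOT 0=1 G2=G0|G3=0|0=0 G3=(0+0>=1)=0 G4=NOT G2=NOT 0=1 -> 01001
Step 5: G0=(0+0>=2)=0 G1=NOT G0=NOT 0=1 G2=G0|G3=0|0=0 G3=(1+0>=1)=1 G4=NOT G2=NOT 0=1 -> 01011
Step 6: G0=(0+0>=2)=0 G1=NOT G0=NOT 0=1 G2=G0|G3=0|1=1 G3=(1+0>=1)=1 G4=NOT G2=NOT 0=1 -> 01111
Step 7: G0=(0+1>=2)=0 G1=NOT G0=NOT 0=1 G2=G0|G3=0|1=1 G3=(1+0>=1)=1 G4=NOT G2=NOT 1=0 -> 01110
Cycle of length 6 starting at step 1 -> no fixed point

Answer: cycle 6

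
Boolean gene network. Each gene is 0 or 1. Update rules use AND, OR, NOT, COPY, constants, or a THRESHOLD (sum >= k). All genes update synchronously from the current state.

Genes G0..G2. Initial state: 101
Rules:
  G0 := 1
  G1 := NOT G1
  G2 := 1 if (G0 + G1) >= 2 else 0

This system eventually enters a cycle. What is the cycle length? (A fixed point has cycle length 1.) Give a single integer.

Answer: 2

Derivation:
Step 0: 101
Step 1: G0=1(const) G1=NOT G1=NOT 0=1 G2=(1+0>=2)=0 -> 110
Step 2: G0=1(const) G1=NOT G1=NOT 1=0 G2=(1+1>=2)=1 -> 101
State from step 2 equals state from step 0 -> cycle length 2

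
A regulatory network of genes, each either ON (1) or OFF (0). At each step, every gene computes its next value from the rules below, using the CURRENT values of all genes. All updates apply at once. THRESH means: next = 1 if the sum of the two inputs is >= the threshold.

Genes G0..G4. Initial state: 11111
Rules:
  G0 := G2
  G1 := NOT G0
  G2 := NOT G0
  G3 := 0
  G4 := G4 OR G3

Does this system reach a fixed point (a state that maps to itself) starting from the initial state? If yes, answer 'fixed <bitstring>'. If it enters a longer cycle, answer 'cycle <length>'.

Answer: cycle 4

Derivation:
Step 0: 11111
Step 1: G0=G2=1 G1=NOT G0=NOT 1=0 G2=NOT G0=NOT 1=0 G3=0(const) G4=G4|G3=1|1=1 -> 10001
Step 2: G0=G2=0 G1=NOT G0=NOT 1=0 G2=NOT G0=NOT 1=0 G3=0(const) G4=G4|G3=1|0=1 -> 00001
Step 3: G0=G2=0 G1=NOT G0=NOT 0=1 G2=NOT G0=NOT 0=1 G3=0(const) G4=G4|G3=1|0=1 -> 01101
Step 4: G0=G2=1 G1=NOT G0=NOT 0=1 G2=NOT G0=NOT 0=1 G3=0(const) G4=G4|G3=1|0=1 -> 11101
Step 5: G0=G2=1 G1=NOT G0=NOT 1=0 G2=NOT G0=NOT 1=0 G3=0(const) G4=G4|G3=1|0=1 -> 10001
Cycle of length 4 starting at step 1 -> no fixed point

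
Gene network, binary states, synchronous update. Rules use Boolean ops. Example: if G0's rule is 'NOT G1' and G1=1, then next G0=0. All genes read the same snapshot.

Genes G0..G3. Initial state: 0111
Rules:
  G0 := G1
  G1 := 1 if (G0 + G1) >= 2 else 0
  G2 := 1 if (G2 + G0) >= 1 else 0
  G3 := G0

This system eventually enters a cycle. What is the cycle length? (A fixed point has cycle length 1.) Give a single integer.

Answer: 1

Derivation:
Step 0: 0111
Step 1: G0=G1=1 G1=(0+1>=2)=0 G2=(1+0>=1)=1 G3=G0=0 -> 1010
Step 2: G0=G1=0 G1=(1+0>=2)=0 G2=(1+1>=1)=1 G3=G0=1 -> 0011
Step 3: G0=G1=0 G1=(0+0>=2)=0 G2=(1+0>=1)=1 G3=G0=0 -> 0010
Step 4: G0=G1=0 G1=(0+0>=2)=0 G2=(1+0>=1)=1 G3=G0=0 -> 0010
State from step 4 equals state from step 3 -> cycle length 1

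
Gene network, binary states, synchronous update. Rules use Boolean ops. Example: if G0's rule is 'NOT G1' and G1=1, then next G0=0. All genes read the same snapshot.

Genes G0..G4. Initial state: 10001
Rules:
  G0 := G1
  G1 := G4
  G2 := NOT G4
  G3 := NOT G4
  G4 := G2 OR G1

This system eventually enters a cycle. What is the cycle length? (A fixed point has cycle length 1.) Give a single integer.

Answer: 1

Derivation:
Step 0: 10001
Step 1: G0=G1=0 G1=G4=1 G2=NOT G4=NOT 1=0 G3=NOT G4=NOT 1=0 G4=G2|G1=0|0=0 -> 01000
Step 2: G0=G1=1 G1=G4=0 G2=NOT G4=NOT 0=1 G3=NOT G4=NOT 0=1 G4=G2|G1=0|1=1 -> 10111
Step 3: G0=G1=0 G1=G4=1 G2=NOT G4=NOT 1=0 G3=NOT G4=NOT 1=0 G4=G2|G1=1|0=1 -> 01001
Step 4: G0=G1=1 G1=G4=1 G2=NOT G4=NOT 1=0 G3=NOT G4=NOT 1=0 G4=G2|G1=0|1=1 -> 11001
Step 5: G0=G1=1 G1=G4=1 G2=NOT G4=NOT 1=0 G3=NOT G4=NOT 1=0 G4=G2|G1=0|1=1 -> 11001
State from step 5 equals state from step 4 -> cycle length 1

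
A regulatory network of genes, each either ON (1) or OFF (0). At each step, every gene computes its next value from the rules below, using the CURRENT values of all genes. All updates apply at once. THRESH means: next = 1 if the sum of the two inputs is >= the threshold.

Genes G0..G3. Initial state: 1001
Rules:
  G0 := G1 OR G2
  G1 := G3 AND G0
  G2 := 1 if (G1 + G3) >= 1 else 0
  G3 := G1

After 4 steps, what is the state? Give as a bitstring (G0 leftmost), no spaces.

Step 1: G0=G1|G2=0|0=0 G1=G3&G0=1&1=1 G2=(0+1>=1)=1 G3=G1=0 -> 0110
Step 2: G0=G1|G2=1|1=1 G1=G3&G0=0&0=0 G2=(1+0>=1)=1 G3=G1=1 -> 1011
Step 3: G0=G1|G2=0|1=1 G1=G3&G0=1&1=1 G2=(0+1>=1)=1 G3=G1=0 -> 1110
Step 4: G0=G1|G2=1|1=1 G1=G3&G0=0&1=0 G2=(1+0>=1)=1 G3=G1=1 -> 1011

1011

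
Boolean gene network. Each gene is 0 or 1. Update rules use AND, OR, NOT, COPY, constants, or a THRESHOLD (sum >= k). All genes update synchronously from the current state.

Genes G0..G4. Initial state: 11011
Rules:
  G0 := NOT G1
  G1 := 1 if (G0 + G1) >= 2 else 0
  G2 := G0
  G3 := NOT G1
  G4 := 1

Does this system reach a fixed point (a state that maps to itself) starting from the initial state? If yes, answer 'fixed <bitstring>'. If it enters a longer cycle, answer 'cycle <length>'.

Step 0: 11011
Step 1: G0=NOT G1=NOT 1=0 G1=(1+1>=2)=1 G2=G0=1 G3=NOT G1=NOT 1=0 G4=1(const) -> 01101
Step 2: G0=NOT G1=NOT 1=0 G1=(0+1>=2)=0 G2=G0=0 G3=NOT G1=NOT 1=0 G4=1(const) -> 00001
Step 3: G0=NOT G1=NOT 0=1 G1=(0+0>=2)=0 G2=G0=0 G3=NOT G1=NOT 0=1 G4=1(const) -> 10011
Step 4: G0=NOT G1=NOT 0=1 G1=(1+0>=2)=0 G2=G0=1 G3=NOT G1=NOT 0=1 G4=1(const) -> 10111
Step 5: G0=NOT G1=NOT 0=1 G1=(1+0>=2)=0 G2=G0=1 G3=NOT G1=NOT 0=1 G4=1(const) -> 10111
Fixed point reached at step 4: 10111

Answer: fixed 10111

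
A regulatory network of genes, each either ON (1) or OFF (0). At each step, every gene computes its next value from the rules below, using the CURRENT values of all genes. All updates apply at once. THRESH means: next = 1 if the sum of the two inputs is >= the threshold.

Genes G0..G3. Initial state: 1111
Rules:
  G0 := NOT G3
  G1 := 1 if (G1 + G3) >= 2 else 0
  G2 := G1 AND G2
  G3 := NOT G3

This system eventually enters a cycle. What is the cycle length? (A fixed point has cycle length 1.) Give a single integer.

Step 0: 1111
Step 1: G0=NOT G3=NOT 1=0 G1=(1+1>=2)=1 G2=G1&G2=1&1=1 G3=NOT G3=NOT 1=0 -> 0110
Step 2: G0=NOT G3=NOT 0=1 G1=(1+0>=2)=0 G2=G1&G2=1&1=1 G3=NOT G3=NOT 0=1 -> 1011
Step 3: G0=NOT G3=NOT 1=0 G1=(0+1>=2)=0 G2=G1&G2=0&1=0 G3=NOT G3=NOT 1=0 -> 0000
Step 4: G0=NOT G3=NOT 0=1 G1=(0+0>=2)=0 G2=G1&G2=0&0=0 G3=NOT G3=NOT 0=1 -> 1001
Step 5: G0=NOT G3=NOT 1=0 G1=(0+1>=2)=0 G2=G1&G2=0&0=0 G3=NOT G3=NOT 1=0 -> 0000
State from step 5 equals state from step 3 -> cycle length 2

Answer: 2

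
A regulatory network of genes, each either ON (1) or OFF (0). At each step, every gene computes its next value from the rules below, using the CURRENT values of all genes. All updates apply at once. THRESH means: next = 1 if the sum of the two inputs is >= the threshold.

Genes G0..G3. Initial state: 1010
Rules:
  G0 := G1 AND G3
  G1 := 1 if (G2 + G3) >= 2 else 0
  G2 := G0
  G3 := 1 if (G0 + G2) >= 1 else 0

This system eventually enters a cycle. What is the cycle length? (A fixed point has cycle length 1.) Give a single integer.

Answer: 3

Derivation:
Step 0: 1010
Step 1: G0=G1&G3=0&0=0 G1=(1+0>=2)=0 G2=G0=1 G3=(1+1>=1)=1 -> 0011
Step 2: G0=G1&G3=0&1=0 G1=(1+1>=2)=1 G2=G0=0 G3=(0+1>=1)=1 -> 0101
Step 3: G0=G1&G3=1&1=1 G1=(0+1>=2)=0 G2=G0=0 G3=(0+0>=1)=0 -> 1000
Step 4: G0=G1&G3=0&0=0 G1=(0+0>=2)=0 G2=G0=1 G3=(1+0>=1)=1 -> 0011
State from step 4 equals state from step 1 -> cycle length 3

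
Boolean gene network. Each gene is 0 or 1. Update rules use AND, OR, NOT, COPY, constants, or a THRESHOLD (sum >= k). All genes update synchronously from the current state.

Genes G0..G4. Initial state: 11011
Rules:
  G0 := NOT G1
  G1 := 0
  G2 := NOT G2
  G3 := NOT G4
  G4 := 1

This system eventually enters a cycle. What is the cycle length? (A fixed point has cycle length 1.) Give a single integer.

Answer: 2

Derivation:
Step 0: 11011
Step 1: G0=NOT G1=NOT 1=0 G1=0(const) G2=NOT G2=NOT 0=1 G3=NOT G4=NOT 1=0 G4=1(const) -> 00101
Step 2: G0=NOT G1=NOT 0=1 G1=0(const) G2=NOT G2=NOT 1=0 G3=NOT G4=NOT 1=0 G4=1(const) -> 10001
Step 3: G0=NOT G1=NOT 0=1 G1=0(const) G2=NOT G2=NOT 0=1 G3=NOT G4=NOT 1=0 G4=1(const) -> 10101
Step 4: G0=NOT G1=NOT 0=1 G1=0(const) G2=NOT G2=NOT 1=0 G3=NOT G4=NOT 1=0 G4=1(const) -> 10001
State from step 4 equals state from step 2 -> cycle length 2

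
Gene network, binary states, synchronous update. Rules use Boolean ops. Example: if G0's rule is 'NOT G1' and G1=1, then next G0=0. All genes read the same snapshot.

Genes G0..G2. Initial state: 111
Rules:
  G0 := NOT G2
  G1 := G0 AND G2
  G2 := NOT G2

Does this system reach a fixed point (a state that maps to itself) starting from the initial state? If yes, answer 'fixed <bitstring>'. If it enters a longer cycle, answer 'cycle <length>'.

Step 0: 111
Step 1: G0=NOT G2=NOT 1=0 G1=G0&G2=1&1=1 G2=NOT G2=NOT 1=0 -> 010
Step 2: G0=NOT G2=NOT 0=1 G1=G0&G2=0&0=0 G2=NOT G2=NOT 0=1 -> 101
Step 3: G0=NOT G2=NOT 1=0 G1=G0&G2=1&1=1 G2=NOT G2=NOT 1=0 -> 010
Cycle of length 2 starting at step 1 -> no fixed point

Answer: cycle 2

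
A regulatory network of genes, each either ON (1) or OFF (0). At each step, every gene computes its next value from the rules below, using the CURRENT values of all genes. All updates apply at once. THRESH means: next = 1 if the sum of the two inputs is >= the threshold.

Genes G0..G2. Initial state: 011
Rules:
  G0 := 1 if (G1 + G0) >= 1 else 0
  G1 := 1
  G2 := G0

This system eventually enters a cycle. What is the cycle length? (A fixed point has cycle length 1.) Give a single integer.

Answer: 1

Derivation:
Step 0: 011
Step 1: G0=(1+0>=1)=1 G1=1(const) G2=G0=0 -> 110
Step 2: G0=(1+1>=1)=1 G1=1(const) G2=G0=1 -> 111
Step 3: G0=(1+1>=1)=1 G1=1(const) G2=G0=1 -> 111
State from step 3 equals state from step 2 -> cycle length 1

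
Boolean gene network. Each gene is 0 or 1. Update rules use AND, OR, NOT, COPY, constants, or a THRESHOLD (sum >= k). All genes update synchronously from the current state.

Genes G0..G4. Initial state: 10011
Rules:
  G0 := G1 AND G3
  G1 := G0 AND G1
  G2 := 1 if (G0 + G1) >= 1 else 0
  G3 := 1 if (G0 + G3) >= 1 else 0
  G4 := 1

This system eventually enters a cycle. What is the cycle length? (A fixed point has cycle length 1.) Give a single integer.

Answer: 1

Derivation:
Step 0: 10011
Step 1: G0=G1&G3=0&1=0 G1=G0&G1=1&0=0 G2=(1+0>=1)=1 G3=(1+1>=1)=1 G4=1(const) -> 00111
Step 2: G0=G1&G3=0&1=0 G1=G0&G1=0&0=0 G2=(0+0>=1)=0 G3=(0+1>=1)=1 G4=1(const) -> 00011
Step 3: G0=G1&G3=0&1=0 G1=G0&G1=0&0=0 G2=(0+0>=1)=0 G3=(0+1>=1)=1 G4=1(const) -> 00011
State from step 3 equals state from step 2 -> cycle length 1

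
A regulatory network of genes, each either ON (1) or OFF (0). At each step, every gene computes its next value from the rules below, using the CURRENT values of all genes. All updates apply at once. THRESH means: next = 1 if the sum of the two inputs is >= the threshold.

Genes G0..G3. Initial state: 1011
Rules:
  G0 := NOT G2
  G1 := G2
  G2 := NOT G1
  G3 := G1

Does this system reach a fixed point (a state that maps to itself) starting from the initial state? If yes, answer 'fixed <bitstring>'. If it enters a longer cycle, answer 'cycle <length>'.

Answer: cycle 4

Derivation:
Step 0: 1011
Step 1: G0=NOT G2=NOT 1=0 G1=G2=1 G2=NOT G1=NOT 0=1 G3=G1=0 -> 0110
Step 2: G0=NOT G2=NOT 1=0 G1=G2=1 G2=NOT G1=NOT 1=0 G3=G1=1 -> 0101
Step 3: G0=NOT G2=NOT 0=1 G1=G2=0 G2=NOT G1=NOT 1=0 G3=G1=1 -> 1001
Step 4: G0=NOT G2=NOT 0=1 G1=G2=0 G2=NOT G1=NOT 0=1 G3=G1=0 -> 1010
Step 5: G0=NOT G2=NOT 1=0 G1=G2=1 G2=NOT G1=NOT 0=1 G3=G1=0 -> 0110
Cycle of length 4 starting at step 1 -> no fixed point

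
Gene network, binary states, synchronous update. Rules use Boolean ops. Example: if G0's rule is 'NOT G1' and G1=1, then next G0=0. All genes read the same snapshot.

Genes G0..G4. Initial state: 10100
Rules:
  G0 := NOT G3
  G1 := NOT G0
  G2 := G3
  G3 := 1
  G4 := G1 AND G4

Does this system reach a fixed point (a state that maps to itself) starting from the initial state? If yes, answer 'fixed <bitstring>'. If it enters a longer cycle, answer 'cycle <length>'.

Answer: fixed 01110

Derivation:
Step 0: 10100
Step 1: G0=NOT G3=NOT 0=1 G1=NOT G0=NOT 1=0 G2=G3=0 G3=1(const) G4=G1&G4=0&0=0 -> 10010
Step 2: G0=NOT G3=NOT 1=0 G1=NOT G0=NOT 1=0 G2=G3=1 G3=1(const) G4=G1&G4=0&0=0 -> 00110
Step 3: G0=NOT G3=NOT 1=0 G1=NOT G0=NOT 0=1 G2=G3=1 G3=1(const) G4=G1&G4=0&0=0 -> 01110
Step 4: G0=NOT G3=NOT 1=0 G1=NOT G0=NOT 0=1 G2=G3=1 G3=1(const) G4=G1&G4=1&0=0 -> 01110
Fixed point reached at step 3: 01110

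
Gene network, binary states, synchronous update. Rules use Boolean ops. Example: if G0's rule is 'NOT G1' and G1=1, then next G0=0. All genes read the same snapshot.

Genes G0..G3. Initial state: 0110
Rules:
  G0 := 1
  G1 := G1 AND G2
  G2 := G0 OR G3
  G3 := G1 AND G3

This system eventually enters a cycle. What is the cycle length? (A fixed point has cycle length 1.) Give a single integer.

Step 0: 0110
Step 1: G0=1(const) G1=G1&G2=1&1=1 G2=G0|G3=0|0=0 G3=G1&G3=1&0=0 -> 1100
Step 2: G0=1(const) G1=G1&G2=1&0=0 G2=G0|G3=1|0=1 G3=G1&G3=1&0=0 -> 1010
Step 3: G0=1(const) G1=G1&G2=0&1=0 G2=G0|G3=1|0=1 G3=G1&G3=0&0=0 -> 1010
State from step 3 equals state from step 2 -> cycle length 1

Answer: 1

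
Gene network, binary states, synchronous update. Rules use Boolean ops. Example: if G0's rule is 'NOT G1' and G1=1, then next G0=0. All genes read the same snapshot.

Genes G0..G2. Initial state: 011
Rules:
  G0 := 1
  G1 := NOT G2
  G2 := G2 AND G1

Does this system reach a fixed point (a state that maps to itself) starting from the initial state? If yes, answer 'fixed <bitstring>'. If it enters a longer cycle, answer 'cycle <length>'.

Answer: fixed 110

Derivation:
Step 0: 011
Step 1: G0=1(const) G1=NOT G2=NOT 1=0 G2=G2&G1=1&1=1 -> 101
Step 2: G0=1(const) G1=NOT G2=NOT 1=0 G2=G2&G1=1&0=0 -> 100
Step 3: G0=1(const) G1=NOT G2=NOT 0=1 G2=G2&G1=0&0=0 -> 110
Step 4: G0=1(const) G1=NOT G2=NOT 0=1 G2=G2&G1=0&1=0 -> 110
Fixed point reached at step 3: 110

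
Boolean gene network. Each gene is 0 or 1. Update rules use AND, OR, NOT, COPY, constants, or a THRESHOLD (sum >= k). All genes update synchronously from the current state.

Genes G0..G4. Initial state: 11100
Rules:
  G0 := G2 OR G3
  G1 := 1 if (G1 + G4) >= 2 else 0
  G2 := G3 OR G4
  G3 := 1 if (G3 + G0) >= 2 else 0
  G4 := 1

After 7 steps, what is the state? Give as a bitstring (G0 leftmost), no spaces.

Step 1: G0=G2|G3=1|0=1 G1=(1+0>=2)=0 G2=G3|G4=0|0=0 G3=(0+1>=2)=0 G4=1(const) -> 10001
Step 2: G0=G2|G3=0|0=0 G1=(0+1>=2)=0 G2=G3|G4=0|1=1 G3=(0+1>=2)=0 G4=1(const) -> 00101
Step 3: G0=G2|G3=1|0=1 G1=(0+1>=2)=0 G2=G3|G4=0|1=1 G3=(0+0>=2)=0 G4=1(const) -> 10101
Step 4: G0=G2|G3=1|0=1 G1=(0+1>=2)=0 G2=G3|G4=0|1=1 G3=(0+1>=2)=0 G4=1(const) -> 10101
Step 5: G0=G2|G3=1|0=1 G1=(0+1>=2)=0 G2=G3|G4=0|1=1 G3=(0+1>=2)=0 G4=1(const) -> 10101
Step 6: G0=G2|G3=1|0=1 G1=(0+1>=2)=0 G2=G3|G4=0|1=1 G3=(0+1>=2)=0 G4=1(const) -> 10101
Step 7: G0=G2|G3=1|0=1 G1=(0+1>=2)=0 G2=G3|G4=0|1=1 G3=(0+1>=2)=0 G4=1(const) -> 10101

10101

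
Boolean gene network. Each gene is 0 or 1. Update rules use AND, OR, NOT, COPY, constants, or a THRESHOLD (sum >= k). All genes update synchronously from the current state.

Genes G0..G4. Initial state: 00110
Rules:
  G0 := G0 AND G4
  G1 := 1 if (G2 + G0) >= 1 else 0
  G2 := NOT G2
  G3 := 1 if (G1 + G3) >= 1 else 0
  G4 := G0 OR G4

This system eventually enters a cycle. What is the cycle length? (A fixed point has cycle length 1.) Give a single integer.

Step 0: 00110
Step 1: G0=G0&G4=0&0=0 G1=(1+0>=1)=1 G2=NOT G2=NOT 1=0 G3=(0+1>=1)=1 G4=G0|G4=0|0=0 -> 01010
Step 2: G0=G0&G4=0&0=0 G1=(0+0>=1)=0 G2=NOT G2=NOT 0=1 G3=(1+1>=1)=1 G4=G0|G4=0|0=0 -> 00110
State from step 2 equals state from step 0 -> cycle length 2

Answer: 2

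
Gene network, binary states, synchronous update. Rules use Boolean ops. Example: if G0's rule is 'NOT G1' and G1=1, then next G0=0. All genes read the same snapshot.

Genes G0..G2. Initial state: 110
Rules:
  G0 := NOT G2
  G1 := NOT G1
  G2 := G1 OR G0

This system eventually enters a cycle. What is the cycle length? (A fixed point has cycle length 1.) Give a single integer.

Answer: 4

Derivation:
Step 0: 110
Step 1: G0=NOT G2=NOT 0=1 G1=NOT G1=NOT 1=0 G2=G1|G0=1|1=1 -> 101
Step 2: G0=NOT G2=NOT 1=0 G1=NOT G1=NOT 0=1 G2=G1|G0=0|1=1 -> 011
Step 3: G0=NOT G2=NOT 1=0 G1=NOT G1=NOT 1=0 G2=G1|G0=1|0=1 -> 001
Step 4: G0=NOT G2=NOT 1=0 G1=NOT G1=NOT 0=1 G2=G1|G0=0|0=0 -> 010
Step 5: G0=NOT G2=NOT 0=1 G1=NOT G1=NOT 1=0 G2=G1|G0=1|0=1 -> 101
State from step 5 equals state from step 1 -> cycle length 4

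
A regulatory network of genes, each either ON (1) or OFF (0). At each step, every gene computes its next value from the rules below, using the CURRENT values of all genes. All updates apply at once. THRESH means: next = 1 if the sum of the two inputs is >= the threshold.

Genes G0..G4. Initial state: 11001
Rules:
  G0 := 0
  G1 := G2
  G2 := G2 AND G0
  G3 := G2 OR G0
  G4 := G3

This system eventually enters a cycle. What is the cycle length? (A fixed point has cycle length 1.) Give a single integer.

Step 0: 11001
Step 1: G0=0(const) G1=G2=0 G2=G2&G0=0&1=0 G3=G2|G0=0|1=1 G4=G3=0 -> 00010
Step 2: G0=0(const) G1=G2=0 G2=G2&G0=0&0=0 G3=G2|G0=0|0=0 G4=G3=1 -> 00001
Step 3: G0=0(const) G1=G2=0 G2=G2&G0=0&0=0 G3=G2|G0=0|0=0 G4=G3=0 -> 00000
Step 4: G0=0(const) G1=G2=0 G2=G2&G0=0&0=0 G3=G2|G0=0|0=0 G4=G3=0 -> 00000
State from step 4 equals state from step 3 -> cycle length 1

Answer: 1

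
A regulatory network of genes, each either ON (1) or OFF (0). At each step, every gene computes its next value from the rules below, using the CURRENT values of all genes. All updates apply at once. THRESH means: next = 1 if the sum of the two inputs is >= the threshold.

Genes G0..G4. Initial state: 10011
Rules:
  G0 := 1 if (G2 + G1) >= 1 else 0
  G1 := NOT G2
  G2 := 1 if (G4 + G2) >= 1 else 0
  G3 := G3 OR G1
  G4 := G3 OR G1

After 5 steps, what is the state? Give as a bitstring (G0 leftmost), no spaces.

Step 1: G0=(0+0>=1)=0 G1=NOT G2=NOT 0=1 G2=(1+0>=1)=1 G3=G3|G1=1|0=1 G4=G3|G1=1|0=1 -> 01111
Step 2: G0=(1+1>=1)=1 G1=NOT G2=NOT 1=0 G2=(1+1>=1)=1 G3=G3|G1=1|1=1 G4=G3|G1=1|1=1 -> 10111
Step 3: G0=(1+0>=1)=1 G1=NOT G2=NOT 1=0 G2=(1+1>=1)=1 G3=G3|G1=1|0=1 G4=G3|G1=1|0=1 -> 10111
Step 4: G0=(1+0>=1)=1 G1=NOT G2=NOT 1=0 G2=(1+1>=1)=1 G3=G3|G1=1|0=1 G4=G3|G1=1|0=1 -> 10111
Step 5: G0=(1+0>=1)=1 G1=NOT G2=NOT 1=0 G2=(1+1>=1)=1 G3=G3|G1=1|0=1 G4=G3|G1=1|0=1 -> 10111

10111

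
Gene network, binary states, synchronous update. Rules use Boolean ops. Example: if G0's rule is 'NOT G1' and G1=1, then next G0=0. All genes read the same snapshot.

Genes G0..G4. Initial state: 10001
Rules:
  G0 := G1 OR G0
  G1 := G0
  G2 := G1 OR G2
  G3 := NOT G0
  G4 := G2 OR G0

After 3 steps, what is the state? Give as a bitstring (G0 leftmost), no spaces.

Step 1: G0=G1|G0=0|1=1 G1=G0=1 G2=G1|G2=0|0=0 G3=NOT G0=NOT 1=0 G4=G2|G0=0|1=1 -> 11001
Step 2: G0=G1|G0=1|1=1 G1=G0=1 G2=G1|G2=1|0=1 G3=NOT G0=NOT 1=0 G4=G2|G0=0|1=1 -> 11101
Step 3: G0=G1|G0=1|1=1 G1=G0=1 G2=G1|G2=1|1=1 G3=NOT G0=NOT 1=0 G4=G2|G0=1|1=1 -> 11101

11101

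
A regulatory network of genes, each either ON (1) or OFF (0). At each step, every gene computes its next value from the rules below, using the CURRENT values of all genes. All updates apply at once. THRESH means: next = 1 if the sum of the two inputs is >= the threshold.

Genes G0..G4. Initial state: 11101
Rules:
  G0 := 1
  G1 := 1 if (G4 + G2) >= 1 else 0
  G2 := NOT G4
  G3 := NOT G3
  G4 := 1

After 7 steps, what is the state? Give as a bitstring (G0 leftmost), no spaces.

Step 1: G0=1(const) G1=(1+1>=1)=1 G2=NOT G4=NOT 1=0 G3=NOT G3=NOT 0=1 G4=1(const) -> 11011
Step 2: G0=1(const) G1=(1+0>=1)=1 G2=NOT G4=NOT 1=0 G3=NOT G3=NOT 1=0 G4=1(const) -> 11001
Step 3: G0=1(const) G1=(1+0>=1)=1 G2=NOT G4=NOT 1=0 G3=NOT G3=NOT 0=1 G4=1(const) -> 11011
Step 4: G0=1(const) G1=(1+0>=1)=1 G2=NOT G4=NOT 1=0 G3=NOT G3=NOT 1=0 G4=1(const) -> 11001
Step 5: G0=1(const) G1=(1+0>=1)=1 G2=NOT G4=NOT 1=0 G3=NOT G3=NOT 0=1 G4=1(const) -> 11011
Step 6: G0=1(const) G1=(1+0>=1)=1 G2=NOT G4=NOT 1=0 G3=NOT G3=NOT 1=0 G4=1(const) -> 11001
Step 7: G0=1(const) G1=(1+0>=1)=1 G2=NOT G4=NOT 1=0 G3=NOT G3=NOT 0=1 G4=1(const) -> 11011

11011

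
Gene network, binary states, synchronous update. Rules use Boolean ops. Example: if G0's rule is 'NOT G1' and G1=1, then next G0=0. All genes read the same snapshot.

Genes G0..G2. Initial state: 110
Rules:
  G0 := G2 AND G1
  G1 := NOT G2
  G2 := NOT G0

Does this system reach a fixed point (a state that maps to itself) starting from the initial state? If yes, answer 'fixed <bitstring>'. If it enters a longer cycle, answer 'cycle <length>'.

Step 0: 110
Step 1: G0=G2&G1=0&1=0 G1=NOT G2=NOT 0=1 G2=NOT G0=NOT 1=0 -> 010
Step 2: G0=G2&G1=0&1=0 G1=NOT G2=NOT 0=1 G2=NOT G0=NOT 0=1 -> 011
Step 3: G0=G2&G1=1&1=1 G1=NOT G2=NOT 1=0 G2=NOT G0=NOT 0=1 -> 101
Step 4: G0=G2&G1=1&0=0 G1=NOT G2=NOT 1=0 G2=NOT G0=NOT 1=0 -> 000
Step 5: G0=G2&G1=0&0=0 G1=NOT G2=NOT 0=1 G2=NOT G0=NOT 0=1 -> 011
Cycle of length 3 starting at step 2 -> no fixed point

Answer: cycle 3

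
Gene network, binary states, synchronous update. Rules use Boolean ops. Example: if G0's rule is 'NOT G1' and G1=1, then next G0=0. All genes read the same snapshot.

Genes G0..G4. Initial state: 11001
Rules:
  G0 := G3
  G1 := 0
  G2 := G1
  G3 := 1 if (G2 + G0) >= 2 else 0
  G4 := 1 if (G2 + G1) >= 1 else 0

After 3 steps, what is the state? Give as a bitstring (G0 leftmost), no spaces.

Step 1: G0=G3=0 G1=0(const) G2=G1=1 G3=(0+1>=2)=0 G4=(0+1>=1)=1 -> 00101
Step 2: G0=G3=0 G1=0(const) G2=G1=0 G3=(1+0>=2)=0 G4=(1+0>=1)=1 -> 00001
Step 3: G0=G3=0 G1=0(const) G2=G1=0 G3=(0+0>=2)=0 G4=(0+0>=1)=0 -> 00000

00000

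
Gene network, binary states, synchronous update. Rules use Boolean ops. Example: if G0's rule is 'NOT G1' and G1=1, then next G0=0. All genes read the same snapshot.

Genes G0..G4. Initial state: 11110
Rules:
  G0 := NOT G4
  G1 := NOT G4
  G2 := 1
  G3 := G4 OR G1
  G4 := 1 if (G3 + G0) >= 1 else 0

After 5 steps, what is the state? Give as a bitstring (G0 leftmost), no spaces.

Step 1: G0=NOT G4=NOT 0=1 G1=NOT G4=NOT 0=1 G2=1(const) G3=G4|G1=0|1=1 G4=(1+1>=1)=1 -> 11111
Step 2: G0=NOT G4=NOT 1=0 G1=NOT G4=NOT 1=0 G2=1(const) G3=G4|G1=1|1=1 G4=(1+1>=1)=1 -> 00111
Step 3: G0=NOT G4=NOT 1=0 G1=NOT G4=NOT 1=0 G2=1(const) G3=G4|G1=1|0=1 G4=(1+0>=1)=1 -> 00111
Step 4: G0=NOT G4=NOT 1=0 G1=NOT G4=NOT 1=0 G2=1(const) G3=G4|G1=1|0=1 G4=(1+0>=1)=1 -> 00111
Step 5: G0=NOT G4=NOT 1=0 G1=NOT G4=NOT 1=0 G2=1(const) G3=G4|G1=1|0=1 G4=(1+0>=1)=1 -> 00111

00111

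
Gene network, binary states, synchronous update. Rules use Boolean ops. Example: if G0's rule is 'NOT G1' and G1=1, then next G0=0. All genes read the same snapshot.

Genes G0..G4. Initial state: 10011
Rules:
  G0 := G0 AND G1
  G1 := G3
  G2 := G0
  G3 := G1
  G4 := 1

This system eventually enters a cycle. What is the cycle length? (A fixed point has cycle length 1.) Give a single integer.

Step 0: 10011
Step 1: G0=G0&G1=1&0=0 G1=G3=1 G2=G0=1 G3=G1=0 G4=1(const) -> 01101
Step 2: G0=G0&G1=0&1=0 G1=G3=0 G2=G0=0 G3=G1=1 G4=1(const) -> 00011
Step 3: G0=G0&G1=0&0=0 G1=G3=1 G2=G0=0 G3=G1=0 G4=1(const) -> 01001
Step 4: G0=G0&G1=0&1=0 G1=G3=0 G2=G0=0 G3=G1=1 G4=1(const) -> 00011
State from step 4 equals state from step 2 -> cycle length 2

Answer: 2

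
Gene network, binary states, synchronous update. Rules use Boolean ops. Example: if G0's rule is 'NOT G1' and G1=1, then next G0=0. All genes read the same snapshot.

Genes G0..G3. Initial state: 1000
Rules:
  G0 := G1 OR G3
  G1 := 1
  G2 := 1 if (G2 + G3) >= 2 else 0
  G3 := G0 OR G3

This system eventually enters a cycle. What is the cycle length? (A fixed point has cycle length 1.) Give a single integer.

Step 0: 1000
Step 1: G0=G1|G3=0|0=0 G1=1(const) G2=(0+0>=2)=0 G3=G0|G3=1|0=1 -> 0101
Step 2: G0=G1|G3=1|1=1 G1=1(const) G2=(0+1>=2)=0 G3=G0|G3=0|1=1 -> 1101
Step 3: G0=G1|G3=1|1=1 G1=1(const) G2=(0+1>=2)=0 G3=G0|G3=1|1=1 -> 1101
State from step 3 equals state from step 2 -> cycle length 1

Answer: 1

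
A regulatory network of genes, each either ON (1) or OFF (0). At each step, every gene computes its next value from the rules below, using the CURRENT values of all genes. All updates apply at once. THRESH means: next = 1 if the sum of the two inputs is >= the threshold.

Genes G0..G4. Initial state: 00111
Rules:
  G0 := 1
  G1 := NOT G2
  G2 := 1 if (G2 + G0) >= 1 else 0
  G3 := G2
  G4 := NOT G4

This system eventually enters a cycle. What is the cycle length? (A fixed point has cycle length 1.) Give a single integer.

Step 0: 00111
Step 1: G0=1(const) G1=NOT G2=NOT 1=0 G2=(1+0>=1)=1 G3=G2=1 G4=NOT G4=NOT 1=0 -> 10110
Step 2: G0=1(const) G1=NOT G2=NOT 1=0 G2=(1+1>=1)=1 G3=G2=1 G4=NOT G4=NOT 0=1 -> 10111
Step 3: G0=1(const) G1=NOT G2=NOT 1=0 G2=(1+1>=1)=1 G3=G2=1 G4=NOT G4=NOT 1=0 -> 10110
State from step 3 equals state from step 1 -> cycle length 2

Answer: 2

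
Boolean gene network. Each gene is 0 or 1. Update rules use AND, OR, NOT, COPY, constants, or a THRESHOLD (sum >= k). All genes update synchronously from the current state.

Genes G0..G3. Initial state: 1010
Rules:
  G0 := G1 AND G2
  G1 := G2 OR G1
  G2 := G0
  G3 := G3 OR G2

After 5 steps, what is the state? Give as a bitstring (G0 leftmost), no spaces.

Step 1: G0=G1&G2=0&1=0 G1=G2|G1=1|0=1 G2=G0=1 G3=G3|G2=0|1=1 -> 0111
Step 2: G0=G1&G2=1&1=1 G1=G2|G1=1|1=1 G2=G0=0 G3=G3|G2=1|1=1 -> 1101
Step 3: G0=G1&G2=1&0=0 G1=G2|G1=0|1=1 G2=G0=1 G3=G3|G2=1|0=1 -> 0111
Step 4: G0=G1&G2=1&1=1 G1=G2|G1=1|1=1 G2=G0=0 G3=G3|G2=1|1=1 -> 1101
Step 5: G0=G1&G2=1&0=0 G1=G2|G1=0|1=1 G2=G0=1 G3=G3|G2=1|0=1 -> 0111

0111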